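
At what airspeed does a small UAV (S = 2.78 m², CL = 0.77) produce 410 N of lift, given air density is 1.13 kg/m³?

v = 18.4 m/s

L = ½ρv²S·CL ⇒ v = √(2L/(ρ·S·CL))
v = √(2 × 410 / (1.13 × 2.78 × 0.77)) = √339 = 18.4 m/s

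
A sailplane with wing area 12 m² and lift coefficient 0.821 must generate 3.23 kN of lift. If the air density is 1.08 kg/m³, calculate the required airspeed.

L = ½ρv²S·CL ⇒ v = √(2L/(ρ·S·CL))
v = √(2 × 3230 / (1.08 × 12 × 0.821)) = √607.1 = 24.6 m/s

v = 24.6 m/s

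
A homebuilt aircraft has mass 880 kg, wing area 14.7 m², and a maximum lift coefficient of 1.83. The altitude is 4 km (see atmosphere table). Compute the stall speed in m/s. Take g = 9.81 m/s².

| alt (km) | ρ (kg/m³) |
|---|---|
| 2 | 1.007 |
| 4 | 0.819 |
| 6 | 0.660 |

At 4 km, from the table: ρ = 0.819 kg/m³.
Weight W = mg = 880 × 9.81 = 8633 N.
V_stall = √(2W/(ρ·S·CL,max)) = √(2 × 8633 / (0.819 × 14.7 × 1.83))
V_stall = √783.7 = 28 m/s

V_stall = 28 m/s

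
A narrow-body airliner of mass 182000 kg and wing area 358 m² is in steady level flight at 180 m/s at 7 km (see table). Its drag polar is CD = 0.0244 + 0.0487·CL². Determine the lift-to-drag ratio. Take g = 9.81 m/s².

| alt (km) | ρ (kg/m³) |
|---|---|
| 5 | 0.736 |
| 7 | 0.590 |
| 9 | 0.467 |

L/D = 13.9

At 7 km, from the table: ρ = 0.590 kg/m³.
Weight W = mg = 182000 × 9.81 = 1.7854×10^6 N; in level flight L = W.
Dynamic pressure q = 0.5 × 0.59 × 180² = 9558 Pa.
Required CL = L/(qS) = 1.7854×10^6/(9558·358) = 0.5218.
CD = 0.0244 + 0.0487 × 0.5218² = 0.03766.
L/D = CL/CD = 0.5218 / 0.03766 = 13.9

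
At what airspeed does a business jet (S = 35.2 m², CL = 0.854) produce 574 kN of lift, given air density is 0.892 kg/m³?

L = ½ρv²S·CL ⇒ v = √(2L/(ρ·S·CL))
v = √(2 × 5.74×10^5 / (0.892 × 35.2 × 0.854)) = √42810 = 207 m/s

v = 207 m/s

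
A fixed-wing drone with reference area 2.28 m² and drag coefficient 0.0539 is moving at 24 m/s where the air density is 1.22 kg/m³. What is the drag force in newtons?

D = 43.2 N

D = ½ρv²S·CD = ½ × 1.22 × 24² × 2.28 × 0.0539 = 43.2 N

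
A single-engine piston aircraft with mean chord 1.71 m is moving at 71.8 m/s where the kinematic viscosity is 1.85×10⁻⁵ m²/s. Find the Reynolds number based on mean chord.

Re = v·c/ν = 71.8 × 1.71 / (1.85×10⁻⁵) = 6.64×10^6

Re = 6.64×10^6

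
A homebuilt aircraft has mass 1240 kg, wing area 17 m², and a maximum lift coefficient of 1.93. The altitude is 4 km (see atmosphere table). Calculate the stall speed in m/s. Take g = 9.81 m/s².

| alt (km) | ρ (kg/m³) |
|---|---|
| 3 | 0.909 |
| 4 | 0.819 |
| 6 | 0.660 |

At 4 km, from the table: ρ = 0.819 kg/m³.
At stall, lift equals weight: L = W = m·g = 1240 × 9.81 = 12160 N.
From L = ½ρV²S·CL,max = W: V_stall = √(2W/(ρSCL,max)) = √(2·12160/(0.819·17·1.93))
V_stall = √905.4 = 30.1 m/s

V_stall = 30.1 m/s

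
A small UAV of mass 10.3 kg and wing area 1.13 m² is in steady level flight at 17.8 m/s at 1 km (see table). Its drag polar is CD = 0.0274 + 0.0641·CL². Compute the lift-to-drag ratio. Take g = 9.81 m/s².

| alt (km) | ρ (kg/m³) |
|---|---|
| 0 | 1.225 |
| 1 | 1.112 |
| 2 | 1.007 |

L/D = 11.6

At 1 km, from the table: ρ = 1.112 kg/m³.
Weight W = mg = 10.3 × 9.81 = 101.04 N; in level flight L = W.
q = ½ρv² = ½ × 1.112 × 17.8² = 176.2 Pa.
CL = 2W/(ρv²S) = 2×101.04/(1.112×17.8²×1.13) = 0.5076.
CD = 0.0274 + 0.0641 × 0.5076² = 0.04392.
L/D = CL/CD = 0.5076 / 0.04392 = 11.6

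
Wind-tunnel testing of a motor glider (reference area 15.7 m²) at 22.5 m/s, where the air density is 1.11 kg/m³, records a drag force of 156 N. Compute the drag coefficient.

From D = ½ρv²S·CD, rearranging gives CD = 2D/(ρv²S).
CD = 2 × 156 / (1.11 × 22.5² × 15.7) = 0.0354

CD = 0.0354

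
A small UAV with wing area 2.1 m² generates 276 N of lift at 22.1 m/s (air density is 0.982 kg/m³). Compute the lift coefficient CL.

From L = ½ρv²S·CL, rearranging gives CL = 2L/(ρv²S).
CL = 2 × 276 / (0.982 × 22.1² × 2.1) = 0.548

CL = 0.548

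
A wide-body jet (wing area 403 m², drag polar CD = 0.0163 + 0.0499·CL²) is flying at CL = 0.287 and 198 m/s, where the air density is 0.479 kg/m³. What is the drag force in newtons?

CD = 0.0163 + 0.0499 × 0.287² = 0.02041
D = ½ρv²S·CD = ½ × 0.479 × 198² × 403 × 0.02041 = 77200 N

D = 77200 N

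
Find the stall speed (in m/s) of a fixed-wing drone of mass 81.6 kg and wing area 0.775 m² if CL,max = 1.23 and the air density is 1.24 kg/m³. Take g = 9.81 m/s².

V_stall = 36.8 m/s

Stall occurs when L = W at CL,max. W = mg = 81.6 × 9.81 = 800.5 N.
From L = ½ρV²S·CL,max = W: V_stall = √(2W/(ρSCL,max)) = √(2·800.5/(1.24·0.775·1.23))
V_stall = √1354 = 36.8 m/s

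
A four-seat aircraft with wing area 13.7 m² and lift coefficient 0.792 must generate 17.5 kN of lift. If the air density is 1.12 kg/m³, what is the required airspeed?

v = 53.7 m/s

L = ½ρv²S·CL ⇒ v = √(2L/(ρ·S·CL))
v = √(2 × 17500 / (1.12 × 13.7 × 0.792)) = √2880 = 53.7 m/s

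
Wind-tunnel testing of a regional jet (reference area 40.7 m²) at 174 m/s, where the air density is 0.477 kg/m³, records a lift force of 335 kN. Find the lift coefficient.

From L = ½ρv²S·CL, rearranging gives CL = 2L/(ρv²S).
CL = 2 × 3.35×10^5 / (0.477 × 174² × 40.7) = 1.14

CL = 1.14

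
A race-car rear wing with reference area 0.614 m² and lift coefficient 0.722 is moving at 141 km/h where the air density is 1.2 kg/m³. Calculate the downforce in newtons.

Convert speed: v = 141 km/h ÷ 3.6 = 39.17 m/s.
L = ½ρv²S·CL = ½ × 1.2 × 39.17² × 0.614 × 0.722 = 408 N

L = 408 N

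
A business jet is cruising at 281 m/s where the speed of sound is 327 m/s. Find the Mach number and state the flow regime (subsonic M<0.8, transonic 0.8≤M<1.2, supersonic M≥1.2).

M = 0.859 (transonic)

M = v/a = 281 / 327 = 0.859
M = 0.859 → transonic.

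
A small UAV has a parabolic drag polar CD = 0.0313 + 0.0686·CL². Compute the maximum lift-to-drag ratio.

For CD = CD0 + K·CL², (L/D)max occurs at CL* = √(CD0/K) and equals 1/(2√(K·CD0)).
(L/D)max = 1/(2√(0.0686 × 0.0313)) = 1/(2 × 0.04634) = 10.8

(L/D)max = 10.8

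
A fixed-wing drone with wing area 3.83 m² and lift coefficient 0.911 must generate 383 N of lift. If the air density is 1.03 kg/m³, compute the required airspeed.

L = ½ρv²S·CL ⇒ v = √(2L/(ρ·S·CL))
v = √(2 × 383 / (1.03 × 3.83 × 0.911)) = √213.1 = 14.6 m/s

v = 14.6 m/s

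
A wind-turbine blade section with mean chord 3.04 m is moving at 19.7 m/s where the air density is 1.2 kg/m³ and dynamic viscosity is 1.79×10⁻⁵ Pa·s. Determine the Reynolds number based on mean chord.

Re = ρ·v·c/μ = 1.2 × 19.7 × 3.04 / (1.79×10⁻⁵) = 4.01×10^6

Re = 4.01×10^6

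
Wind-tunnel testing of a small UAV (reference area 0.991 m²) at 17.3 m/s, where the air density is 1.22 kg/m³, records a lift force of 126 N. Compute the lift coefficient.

CL = 0.696

From L = ½ρv²S·CL, rearranging gives CL = 2L/(ρv²S).
CL = 2 × 126 / (1.22 × 17.3² × 0.991) = 0.696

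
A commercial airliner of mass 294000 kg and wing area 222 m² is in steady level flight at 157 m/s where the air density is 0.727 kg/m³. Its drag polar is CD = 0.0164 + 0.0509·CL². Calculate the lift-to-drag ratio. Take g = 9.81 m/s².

L/D = 11.7

Level flight ⇒ L = W = m·g = 294000 × 9.81 = 2.8841×10^6 N.
q = ½ρv² = ½ × 0.727 × 157² = 8960 Pa.
CL = W/(q·S) = 2.8841×10^6 / (8960 × 222) = 1.45.
CD = 0.0164 + 0.0509 × 1.45² = 0.1234.
L/D = CL/CD = 1.45 / 0.1234 = 11.7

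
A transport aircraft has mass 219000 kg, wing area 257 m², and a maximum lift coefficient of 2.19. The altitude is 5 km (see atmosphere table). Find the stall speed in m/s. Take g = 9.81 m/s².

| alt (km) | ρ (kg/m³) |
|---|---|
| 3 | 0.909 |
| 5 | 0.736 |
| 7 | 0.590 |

At 5 km, from the table: ρ = 0.736 kg/m³.
At stall, lift equals weight: L = W = m·g = 219000 × 9.81 = 2.148×10^6 N.
From L = ½ρV²S·CL,max = W: V_stall = √(2W/(ρSCL,max)) = √(2·2.148×10^6/(0.736·257·2.19))
V_stall = √10370 = 102 m/s

V_stall = 102 m/s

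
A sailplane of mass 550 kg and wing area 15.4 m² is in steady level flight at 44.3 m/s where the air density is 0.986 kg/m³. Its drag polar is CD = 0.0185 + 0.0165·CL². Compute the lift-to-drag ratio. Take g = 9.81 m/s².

In steady level flight, lift balances weight: W = mg = 550 × 9.81 = 5395.5 N.
Dynamic pressure q = 0.5 × 0.986 × 44.3² = 967.5 Pa.
Required CL = L/(qS) = 5395.5/(967.5·15.4) = 0.3621.
CD = 0.0185 + 0.0165 × 0.3621² = 0.02066.
L/D = CL/CD = 0.3621 / 0.02066 = 17.5

L/D = 17.5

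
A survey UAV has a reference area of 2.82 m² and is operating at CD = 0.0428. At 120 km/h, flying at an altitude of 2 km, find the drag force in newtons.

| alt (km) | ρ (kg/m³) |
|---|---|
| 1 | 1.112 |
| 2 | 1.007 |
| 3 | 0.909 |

D = 67.5 N

At 2 km, from the table: ρ = 1.007 kg/m³.
Convert speed: v = 120 km/h ÷ 3.6 = 33.33 m/s.
Dynamic pressure q = ½ρv² = ½ × 1.007 × 33.33² = 559.4 Pa.
D = q·S·CD = 559.4 × 2.82 × 0.0428 = 67.5 N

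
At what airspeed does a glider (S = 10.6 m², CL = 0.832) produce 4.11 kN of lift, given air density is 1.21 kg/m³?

L = ½ρv²S·CL ⇒ v = √(2L/(ρ·S·CL))
v = √(2 × 4110 / (1.21 × 10.6 × 0.832)) = √770.3 = 27.8 m/s

v = 27.8 m/s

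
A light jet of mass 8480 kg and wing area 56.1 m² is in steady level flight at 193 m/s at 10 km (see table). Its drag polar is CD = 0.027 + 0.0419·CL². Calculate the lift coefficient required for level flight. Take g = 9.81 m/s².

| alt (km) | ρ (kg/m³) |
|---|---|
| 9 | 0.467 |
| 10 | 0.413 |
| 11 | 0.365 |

At 10 km, from the table: ρ = 0.413 kg/m³.
Level flight ⇒ L = W = m·g = 8480 × 9.81 = 83189 N.
Dynamic pressure q = 0.5 × 0.413 × 193² = 7692 Pa.
CL = 2W/(ρv²S) = 2×83189/(0.413×193²×56.1) = 0.1928.

CL = 0.193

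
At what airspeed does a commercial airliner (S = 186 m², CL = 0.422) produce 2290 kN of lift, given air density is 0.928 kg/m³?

v = 251 m/s

L = ½ρv²S·CL ⇒ v = √(2L/(ρ·S·CL))
v = √(2 × 2.29×10^6 / (0.928 × 186 × 0.422)) = √62880 = 251 m/s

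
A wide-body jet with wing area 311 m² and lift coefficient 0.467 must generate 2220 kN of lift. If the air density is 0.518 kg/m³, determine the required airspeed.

L = ½ρv²S·CL ⇒ v = √(2L/(ρ·S·CL))
v = √(2 × 2.22×10^6 / (0.518 × 311 × 0.467)) = √59020 = 243 m/s

v = 243 m/s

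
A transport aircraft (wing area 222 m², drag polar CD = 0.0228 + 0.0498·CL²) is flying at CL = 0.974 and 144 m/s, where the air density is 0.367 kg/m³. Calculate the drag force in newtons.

CD = 0.0228 + 0.0498 × 0.974² = 0.07004
D = ½ρv²S·CD = ½ × 0.367 × 144² × 222 × 0.07004 = 59200 N

D = 59200 N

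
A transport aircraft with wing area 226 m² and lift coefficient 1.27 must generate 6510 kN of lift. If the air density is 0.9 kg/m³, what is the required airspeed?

v = 225 m/s

L = ½ρv²S·CL ⇒ v = √(2L/(ρ·S·CL))
v = √(2 × 6.51×10^6 / (0.9 × 226 × 1.27)) = √50400 = 225 m/s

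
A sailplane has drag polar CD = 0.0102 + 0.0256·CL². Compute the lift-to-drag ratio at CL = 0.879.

L/D = 29.3

CD = 0.0102 + 0.0256 × 0.879² = 0.02998
L/D = CL/CD = 0.879 / 0.02998 = 29.3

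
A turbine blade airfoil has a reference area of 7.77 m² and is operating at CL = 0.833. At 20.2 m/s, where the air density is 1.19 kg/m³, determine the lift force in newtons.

L = ½ρv²S·CL = ½ × 1.19 × 20.2² × 7.77 × 0.833 = 1570 N

L = 1570 N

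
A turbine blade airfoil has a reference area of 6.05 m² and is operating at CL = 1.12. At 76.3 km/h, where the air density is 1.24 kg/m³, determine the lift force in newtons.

L = 1890 N

Convert speed: v = 76.3 km/h ÷ 3.6 = 21.19 m/s.
Dynamic pressure q = ½ρv² = ½ × 1.24 × 21.19² = 278.5 Pa.
L = q·S·CL = 278.5 × 6.05 × 1.12 = 1890 N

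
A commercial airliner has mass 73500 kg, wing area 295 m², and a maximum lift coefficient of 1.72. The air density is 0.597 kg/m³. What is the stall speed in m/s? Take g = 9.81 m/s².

Weight W = mg = 73500 × 9.81 = 7.21×10^5 N.
V_stall = √(2W/(ρ·S·CL,max)) = √(2 × 7.21×10^5 / (0.597 × 295 × 1.72))
V_stall = √4761 = 69 m/s

V_stall = 69 m/s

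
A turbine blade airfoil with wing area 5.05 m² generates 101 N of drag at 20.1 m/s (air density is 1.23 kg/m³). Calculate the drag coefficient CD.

From D = ½ρv²S·CD, rearranging gives CD = 2D/(ρv²S).
CD = 2 × 101 / (1.23 × 20.1² × 5.05) = 0.0805

CD = 0.0805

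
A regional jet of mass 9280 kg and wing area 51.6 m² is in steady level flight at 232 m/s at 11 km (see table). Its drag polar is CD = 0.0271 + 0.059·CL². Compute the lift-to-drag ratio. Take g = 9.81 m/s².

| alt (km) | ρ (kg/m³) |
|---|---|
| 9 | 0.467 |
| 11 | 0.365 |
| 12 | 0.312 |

L/D = 6.19

At 11 km, from the table: ρ = 0.365 kg/m³.
Level flight ⇒ L = W = m·g = 9280 × 9.81 = 91037 N.
Dynamic pressure q = 0.5 × 0.365 × 232² = 9823 Pa.
Required CL = L/(qS) = 91037/(9823·51.6) = 0.1796.
CD = 0.0271 + 0.059 × 0.1796² = 0.029.
L/D = CL/CD = 0.1796 / 0.029 = 6.19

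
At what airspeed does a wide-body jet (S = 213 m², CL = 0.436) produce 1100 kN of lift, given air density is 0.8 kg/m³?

L = ½ρv²S·CL ⇒ v = √(2L/(ρ·S·CL))
v = √(2 × 1.1×10^6 / (0.8 × 213 × 0.436)) = √29610 = 172 m/s

v = 172 m/s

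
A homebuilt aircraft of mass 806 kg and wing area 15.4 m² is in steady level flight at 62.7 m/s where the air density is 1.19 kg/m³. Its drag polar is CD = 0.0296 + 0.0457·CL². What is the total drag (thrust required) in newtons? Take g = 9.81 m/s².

In steady level flight, lift balances weight: W = mg = 806 × 9.81 = 7906.9 N.
Dynamic pressure q = 0.5 × 1.19 × 62.7² = 2339 Pa.
Required CL = L/(qS) = 7906.9/(2339·15.4) = 0.2195.
CD = 0.0296 + 0.0457 × 0.2195² = 0.0318.
D = q·S·CD = 2339 × 15.4 × 0.0318 = 1146 N

D = 1150 N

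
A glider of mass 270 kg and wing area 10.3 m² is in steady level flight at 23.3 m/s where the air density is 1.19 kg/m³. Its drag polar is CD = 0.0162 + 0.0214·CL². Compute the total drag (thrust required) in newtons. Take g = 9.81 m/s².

Level flight ⇒ L = W = m·g = 270 × 9.81 = 2648.7 N.
q = ½ρv² = ½ × 1.19 × 23.3² = 323 Pa.
CL = 2W/(ρv²S) = 2×2648.7/(1.19×23.3²×10.3) = 0.7961.
CD = 0.0162 + 0.0214 × 0.7961² = 0.02976.
D = q·S·CD = 323 × 10.3 × 0.02976 = 99.02 N

D = 99 N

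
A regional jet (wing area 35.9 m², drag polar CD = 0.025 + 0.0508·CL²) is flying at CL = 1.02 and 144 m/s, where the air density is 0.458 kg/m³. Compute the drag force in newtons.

CD = 0.025 + 0.0508 × 1.02² = 0.07785
D = ½ρv²S·CD = ½ × 0.458 × 144² × 35.9 × 0.07785 = 13300 N

D = 13300 N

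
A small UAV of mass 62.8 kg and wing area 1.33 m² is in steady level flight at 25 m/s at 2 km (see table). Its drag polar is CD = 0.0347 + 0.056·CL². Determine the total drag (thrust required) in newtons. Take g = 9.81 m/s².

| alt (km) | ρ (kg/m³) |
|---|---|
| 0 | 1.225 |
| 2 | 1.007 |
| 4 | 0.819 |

D = 65.3 N

At 2 km, from the table: ρ = 1.007 kg/m³.
In steady level flight, lift balances weight: W = mg = 62.8 × 9.81 = 616.07 N.
Dynamic pressure q = 0.5 × 1.007 × 25² = 314.7 Pa.
Required CL = L/(qS) = 616.07/(314.7·1.33) = 1.472.
CD = 0.0347 + 0.056 × 1.472² = 0.156.
D = q·S·CD = 314.7 × 1.33 × 0.156 = 65.31 N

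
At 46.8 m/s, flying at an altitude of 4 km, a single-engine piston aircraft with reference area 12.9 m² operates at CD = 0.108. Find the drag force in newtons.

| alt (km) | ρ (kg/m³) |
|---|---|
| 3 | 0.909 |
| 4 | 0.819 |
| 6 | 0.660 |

At 4 km, from the table: ρ = 0.819 kg/m³.
D = ½ρv²S·CD = ½ × 0.819 × 46.8² × 12.9 × 0.108 = 1250 N

D = 1250 N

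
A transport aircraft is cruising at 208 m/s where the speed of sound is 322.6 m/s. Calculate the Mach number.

M = 0.645

M = v/a = 208 / 322.6 = 0.645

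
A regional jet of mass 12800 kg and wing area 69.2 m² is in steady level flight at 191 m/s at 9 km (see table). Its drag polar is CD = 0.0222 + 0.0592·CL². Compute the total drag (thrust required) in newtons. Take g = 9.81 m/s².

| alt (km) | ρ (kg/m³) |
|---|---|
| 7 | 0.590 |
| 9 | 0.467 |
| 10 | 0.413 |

At 9 km, from the table: ρ = 0.467 kg/m³.
Weight W = mg = 12800 × 9.81 = 1.2557×10^5 N; in level flight L = W.
Dynamic pressure q = 0.5 × 0.467 × 191² = 8518 Pa.
CL = W/(q·S) = 1.2557×10^5 / (8518 × 69.2) = 0.213.
CD = 0.0222 + 0.0592 × 0.213² = 0.02489.
D = q·S·CD = 8518 × 69.2 × 0.02489 = 14670 N

D = 14700 N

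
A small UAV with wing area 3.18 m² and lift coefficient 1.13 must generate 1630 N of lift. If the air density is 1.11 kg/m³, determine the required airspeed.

v = 28.6 m/s

L = ½ρv²S·CL ⇒ v = √(2L/(ρ·S·CL))
v = √(2 × 1630 / (1.11 × 3.18 × 1.13)) = √817.3 = 28.6 m/s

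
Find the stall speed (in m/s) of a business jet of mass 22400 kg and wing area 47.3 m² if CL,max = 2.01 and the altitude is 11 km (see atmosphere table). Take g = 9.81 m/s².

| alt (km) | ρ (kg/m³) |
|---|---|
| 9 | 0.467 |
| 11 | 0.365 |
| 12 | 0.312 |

At 11 km, from the table: ρ = 0.365 kg/m³.
Weight W = mg = 22400 × 9.81 = 2.197×10^5 N.
From L = ½ρV²S·CL,max = W: V_stall = √(2W/(ρSCL,max)) = √(2·2.197×10^5/(0.365·47.3·2.01))
V_stall = √12660 = 113 m/s

V_stall = 113 m/s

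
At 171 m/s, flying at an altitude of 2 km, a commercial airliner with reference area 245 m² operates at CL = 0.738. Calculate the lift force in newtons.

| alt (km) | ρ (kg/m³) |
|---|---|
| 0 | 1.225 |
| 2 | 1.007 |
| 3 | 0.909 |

L = 2.66×10^6 N

At 2 km, from the table: ρ = 1.007 kg/m³.
L = ½ρv²S·CL = ½ × 1.007 × 171² × 245 × 0.738 = 2.66×10^6 N ≈ 2660 kN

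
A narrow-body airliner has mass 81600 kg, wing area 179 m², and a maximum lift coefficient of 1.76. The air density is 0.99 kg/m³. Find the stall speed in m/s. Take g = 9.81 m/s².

Stall occurs when L = W at CL,max. W = mg = 81600 × 9.81 = 8.005×10^5 N.
V_stall = √(2W/(ρ·S·CL,max)) = √(2 × 8.005×10^5 / (0.99 × 179 × 1.76))
V_stall = √5133 = 71.6 m/s

V_stall = 71.6 m/s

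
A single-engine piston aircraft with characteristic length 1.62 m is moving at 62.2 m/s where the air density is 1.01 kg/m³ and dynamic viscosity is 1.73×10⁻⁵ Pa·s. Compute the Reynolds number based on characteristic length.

Re = 5.88×10^6

Re = ρ·v·c/μ = 1.01 × 62.2 × 1.62 / (1.73×10⁻⁵) = 5.88×10^6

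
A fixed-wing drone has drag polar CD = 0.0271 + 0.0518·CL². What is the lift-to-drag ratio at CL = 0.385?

L/D = 11.1

CD = 0.0271 + 0.0518 × 0.385² = 0.03478
L/D = CL/CD = 0.385 / 0.03478 = 11.1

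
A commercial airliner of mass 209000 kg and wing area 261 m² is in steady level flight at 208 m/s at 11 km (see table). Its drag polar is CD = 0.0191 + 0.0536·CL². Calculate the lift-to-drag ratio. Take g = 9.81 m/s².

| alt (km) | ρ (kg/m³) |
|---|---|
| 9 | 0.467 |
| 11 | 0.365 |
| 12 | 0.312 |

At 11 km, from the table: ρ = 0.365 kg/m³.
Weight W = mg = 209000 × 9.81 = 2.0503×10^6 N; in level flight L = W.
Dynamic pressure q = 0.5 × 0.365 × 208² = 7896 Pa.
Required CL = L/(qS) = 2.0503×10^6/(7896·261) = 0.9949.
CD = 0.0191 + 0.0536 × 0.9949² = 0.07216.
L/D = CL/CD = 0.9949 / 0.07216 = 13.8

L/D = 13.8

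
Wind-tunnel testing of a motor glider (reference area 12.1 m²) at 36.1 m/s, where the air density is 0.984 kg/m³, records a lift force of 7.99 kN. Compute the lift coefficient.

CL = 1.03

From L = ½ρv²S·CL, rearranging gives CL = 2L/(ρv²S).
CL = 2 × 7990 / (0.984 × 36.1² × 12.1) = 1.03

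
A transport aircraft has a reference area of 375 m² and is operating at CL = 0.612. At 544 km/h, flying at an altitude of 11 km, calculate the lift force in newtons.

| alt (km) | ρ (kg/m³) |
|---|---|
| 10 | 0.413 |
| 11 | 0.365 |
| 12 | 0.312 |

L = 9.56×10^5 N

At 11 km, from the table: ρ = 0.365 kg/m³.
Convert speed: v = 544 km/h ÷ 3.6 = 151.1 m/s.
L = ½ρv²S·CL = ½ × 0.365 × 151.1² × 375 × 0.612 = 9.56×10^5 N ≈ 956 kN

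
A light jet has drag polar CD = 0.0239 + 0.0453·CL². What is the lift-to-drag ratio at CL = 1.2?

L/D = 13.5

CD = 0.0239 + 0.0453 × 1.2² = 0.08913
L/D = CL/CD = 1.2 / 0.08913 = 13.5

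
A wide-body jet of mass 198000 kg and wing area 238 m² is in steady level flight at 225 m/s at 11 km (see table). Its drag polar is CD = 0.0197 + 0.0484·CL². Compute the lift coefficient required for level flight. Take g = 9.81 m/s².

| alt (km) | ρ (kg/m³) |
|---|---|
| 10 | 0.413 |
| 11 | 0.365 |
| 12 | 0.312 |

CL = 0.883

At 11 km, from the table: ρ = 0.365 kg/m³.
Weight W = mg = 198000 × 9.81 = 1.9424×10^6 N; in level flight L = W.
q = ½ρv² = ½ × 0.365 × 225² = 9239 Pa.
CL = W/(q·S) = 1.9424×10^6 / (9239 × 238) = 0.8833.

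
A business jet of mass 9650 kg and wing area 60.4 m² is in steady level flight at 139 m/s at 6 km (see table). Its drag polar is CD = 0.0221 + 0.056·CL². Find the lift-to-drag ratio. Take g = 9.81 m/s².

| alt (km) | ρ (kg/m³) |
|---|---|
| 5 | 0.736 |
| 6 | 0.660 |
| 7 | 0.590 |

L/D = 9.65

At 6 km, from the table: ρ = 0.660 kg/m³.
In steady level flight, lift balances weight: W = mg = 9650 × 9.81 = 94666 N.
q = ½ρv² = ½ × 0.66 × 139² = 6376 Pa.
Required CL = L/(qS) = 94666/(6376·60.4) = 0.2458.
CD = 0.0221 + 0.056 × 0.2458² = 0.02548.
L/D = CL/CD = 0.2458 / 0.02548 = 9.65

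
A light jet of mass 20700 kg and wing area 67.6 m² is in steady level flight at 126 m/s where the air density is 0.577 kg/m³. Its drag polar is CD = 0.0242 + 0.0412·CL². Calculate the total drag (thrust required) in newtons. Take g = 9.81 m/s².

D = 13000 N

Weight W = mg = 20700 × 9.81 = 2.0307×10^5 N; in level flight L = W.
Dynamic pressure q = 0.5 × 0.577 × 126² = 4580 Pa.
Required CL = L/(qS) = 2.0307×10^5/(4580·67.6) = 0.6559.
CD = 0.0242 + 0.0412 × 0.6559² = 0.04192.
D = q·S·CD = 4580 × 67.6 × 0.04192 = 12980 N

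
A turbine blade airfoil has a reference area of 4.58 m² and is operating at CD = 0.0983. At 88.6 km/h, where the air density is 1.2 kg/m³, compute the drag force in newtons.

Convert speed: v = 88.6 km/h ÷ 3.6 = 24.61 m/s.
D = ½ρv²S·CD = ½ × 1.2 × 24.61² × 4.58 × 0.0983 = 164 N

D = 164 N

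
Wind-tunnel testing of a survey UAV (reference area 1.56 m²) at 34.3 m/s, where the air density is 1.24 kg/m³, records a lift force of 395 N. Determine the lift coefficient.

From L = ½ρv²S·CL, rearranging gives CL = 2L/(ρv²S).
CL = 2 × 395 / (1.24 × 34.3² × 1.56) = 0.347

CL = 0.347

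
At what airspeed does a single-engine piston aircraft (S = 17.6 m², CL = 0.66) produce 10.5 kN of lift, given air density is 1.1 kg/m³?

L = ½ρv²S·CL ⇒ v = √(2L/(ρ·S·CL))
v = √(2 × 10500 / (1.1 × 17.6 × 0.66)) = √1644 = 40.5 m/s

v = 40.5 m/s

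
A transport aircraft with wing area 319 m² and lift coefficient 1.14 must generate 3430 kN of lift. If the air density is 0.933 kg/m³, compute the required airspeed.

v = 142 m/s

L = ½ρv²S·CL ⇒ v = √(2L/(ρ·S·CL))
v = √(2 × 3.43×10^6 / (0.933 × 319 × 1.14)) = √20220 = 142 m/s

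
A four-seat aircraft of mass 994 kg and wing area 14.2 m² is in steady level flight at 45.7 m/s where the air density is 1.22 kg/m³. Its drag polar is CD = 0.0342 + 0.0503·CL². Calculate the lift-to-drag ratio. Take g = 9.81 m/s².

In steady level flight, lift balances weight: W = mg = 994 × 9.81 = 9751.1 N.
q = ½ρv² = ½ × 1.22 × 45.7² = 1274 Pa.
Required CL = L/(qS) = 9751.1/(1274·14.2) = 0.539.
CD = 0.0342 + 0.0503 × 0.539² = 0.04881.
L/D = CL/CD = 0.539 / 0.04881 = 11

L/D = 11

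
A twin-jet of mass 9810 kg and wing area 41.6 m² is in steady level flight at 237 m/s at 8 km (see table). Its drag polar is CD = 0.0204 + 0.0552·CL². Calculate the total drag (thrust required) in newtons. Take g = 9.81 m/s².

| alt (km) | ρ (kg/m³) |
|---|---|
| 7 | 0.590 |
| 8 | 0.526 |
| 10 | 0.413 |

D = 13400 N

At 8 km, from the table: ρ = 0.526 kg/m³.
Level flight ⇒ L = W = m·g = 9810 × 9.81 = 96236 N.
Dynamic pressure q = 0.5 × 0.526 × 237² = 14770 Pa.
CL = 2W/(ρv²S) = 2×96236/(0.526×237²×41.6) = 0.1566.
CD = 0.0204 + 0.0552 × 0.1566² = 0.02175.
D = q·S·CD = 14770 × 41.6 × 0.02175 = 13370 N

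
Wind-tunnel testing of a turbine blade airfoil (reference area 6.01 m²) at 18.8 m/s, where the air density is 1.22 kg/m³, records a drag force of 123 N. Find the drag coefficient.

From D = ½ρv²S·CD, rearranging gives CD = 2D/(ρv²S).
CD = 2 × 123 / (1.22 × 18.8² × 6.01) = 0.0949

CD = 0.0949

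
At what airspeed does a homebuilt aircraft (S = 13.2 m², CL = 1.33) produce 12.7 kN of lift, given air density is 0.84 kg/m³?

L = ½ρv²S·CL ⇒ v = √(2L/(ρ·S·CL))
v = √(2 × 12700 / (0.84 × 13.2 × 1.33)) = √1722 = 41.5 m/s

v = 41.5 m/s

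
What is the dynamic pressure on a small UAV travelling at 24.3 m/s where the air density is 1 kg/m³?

q = ½ρv² = ½ × 1 × 24.3² = 295 Pa

q = 295 Pa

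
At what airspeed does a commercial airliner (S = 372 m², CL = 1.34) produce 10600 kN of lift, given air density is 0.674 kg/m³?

v = 251 m/s

L = ½ρv²S·CL ⇒ v = √(2L/(ρ·S·CL))
v = √(2 × 1.06×10^7 / (0.674 × 372 × 1.34)) = √63100 = 251 m/s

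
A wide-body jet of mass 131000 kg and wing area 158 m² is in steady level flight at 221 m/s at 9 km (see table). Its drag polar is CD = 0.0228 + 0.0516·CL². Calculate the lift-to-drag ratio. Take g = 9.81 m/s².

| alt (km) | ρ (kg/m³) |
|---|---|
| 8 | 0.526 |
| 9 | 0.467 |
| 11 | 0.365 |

L/D = 14.5

At 9 km, from the table: ρ = 0.467 kg/m³.
Level flight ⇒ L = W = m·g = 131000 × 9.81 = 1.2851×10^6 N.
Dynamic pressure q = 0.5 × 0.467 × 221² = 11400 Pa.
CL = 2W/(ρv²S) = 2×1.2851×10^6/(0.467×221²×158) = 0.7132.
CD = 0.0228 + 0.0516 × 0.7132² = 0.04905.
L/D = CL/CD = 0.7132 / 0.04905 = 14.5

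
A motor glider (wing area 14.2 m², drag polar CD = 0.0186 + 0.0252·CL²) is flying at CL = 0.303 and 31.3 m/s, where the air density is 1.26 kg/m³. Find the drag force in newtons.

D = 183 N

CD = 0.0186 + 0.0252 × 0.303² = 0.02091
D = ½ρv²S·CD = ½ × 1.26 × 31.3² × 14.2 × 0.02091 = 183 N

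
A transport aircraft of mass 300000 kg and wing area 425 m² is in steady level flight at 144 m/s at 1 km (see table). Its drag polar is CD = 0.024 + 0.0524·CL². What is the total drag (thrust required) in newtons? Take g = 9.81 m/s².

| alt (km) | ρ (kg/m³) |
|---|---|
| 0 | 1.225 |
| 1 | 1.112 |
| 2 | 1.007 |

D = 2.1×10^5 N

At 1 km, from the table: ρ = 1.112 kg/m³.
Level flight ⇒ L = W = m·g = 300000 × 9.81 = 2.943×10^6 N.
q = ½ρv² = ½ × 1.112 × 144² = 11530 Pa.
CL = W/(q·S) = 2.943×10^6 / (11530 × 425) = 0.6006.
CD = 0.024 + 0.0524 × 0.6006² = 0.0429.
D = q·S·CD = 11530 × 425 × 0.0429 = 2.102×10^5 N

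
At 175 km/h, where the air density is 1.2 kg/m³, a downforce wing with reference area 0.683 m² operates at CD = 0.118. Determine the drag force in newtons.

Convert speed: v = 175 km/h ÷ 3.6 = 48.61 m/s.
Dynamic pressure q = ½ρv² = ½ × 1.2 × 48.61² = 1418 Pa.
D = q·S·CD = 1418 × 0.683 × 0.118 = 114 N

D = 114 N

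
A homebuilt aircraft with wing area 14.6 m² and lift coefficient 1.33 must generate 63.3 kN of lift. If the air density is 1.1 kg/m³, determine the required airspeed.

L = ½ρv²S·CL ⇒ v = √(2L/(ρ·S·CL))
v = √(2 × 63300 / (1.1 × 14.6 × 1.33)) = √5927 = 77 m/s

v = 77 m/s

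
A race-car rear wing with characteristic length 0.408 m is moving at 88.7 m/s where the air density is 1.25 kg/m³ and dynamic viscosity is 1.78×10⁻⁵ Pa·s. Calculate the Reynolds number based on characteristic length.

Re = ρ·v·c/μ = 1.25 × 88.7 × 0.408 / (1.78×10⁻⁵) = 2.54×10^6

Re = 2.54×10^6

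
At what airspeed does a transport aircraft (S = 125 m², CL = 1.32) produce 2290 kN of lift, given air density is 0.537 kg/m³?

v = 227 m/s

L = ½ρv²S·CL ⇒ v = √(2L/(ρ·S·CL))
v = √(2 × 2.29×10^6 / (0.537 × 125 × 1.32)) = √51690 = 227 m/s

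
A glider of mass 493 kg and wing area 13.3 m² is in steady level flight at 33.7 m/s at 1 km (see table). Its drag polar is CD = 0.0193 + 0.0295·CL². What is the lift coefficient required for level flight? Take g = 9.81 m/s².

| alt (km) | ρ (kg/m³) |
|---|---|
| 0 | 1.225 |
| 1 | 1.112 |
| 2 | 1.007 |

CL = 0.576

At 1 km, from the table: ρ = 1.112 kg/m³.
Level flight ⇒ L = W = m·g = 493 × 9.81 = 4836.3 N.
Dynamic pressure q = 0.5 × 1.112 × 33.7² = 631.4 Pa.
CL = W/(q·S) = 4836.3 / (631.4 × 13.3) = 0.5759.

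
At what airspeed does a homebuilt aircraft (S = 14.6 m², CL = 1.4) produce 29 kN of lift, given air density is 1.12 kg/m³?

v = 50.3 m/s

L = ½ρv²S·CL ⇒ v = √(2L/(ρ·S·CL))
v = √(2 × 29000 / (1.12 × 14.6 × 1.4)) = √2534 = 50.3 m/s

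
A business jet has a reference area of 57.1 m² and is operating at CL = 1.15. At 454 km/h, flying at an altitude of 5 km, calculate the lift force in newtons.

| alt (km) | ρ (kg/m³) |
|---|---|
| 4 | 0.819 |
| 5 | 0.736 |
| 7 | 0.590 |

At 5 km, from the table: ρ = 0.736 kg/m³.
Convert speed: v = 454 km/h ÷ 3.6 = 126.1 m/s.
L = ½ρv²S·CL = ½ × 0.736 × 126.1² × 57.1 × 1.15 = 3.84×10^5 N ≈ 384 kN

L = 3.84×10^5 N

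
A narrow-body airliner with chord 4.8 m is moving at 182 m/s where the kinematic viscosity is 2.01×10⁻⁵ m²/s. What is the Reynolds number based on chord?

Re = 4.35×10^7

Re = v·c/ν = 182 × 4.8 / (2.01×10⁻⁵) = 4.35×10^7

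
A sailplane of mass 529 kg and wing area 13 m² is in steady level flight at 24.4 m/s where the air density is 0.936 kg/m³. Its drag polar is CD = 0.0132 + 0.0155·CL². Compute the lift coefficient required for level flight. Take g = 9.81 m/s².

CL = 1.43

In steady level flight, lift balances weight: W = mg = 529 × 9.81 = 5189.5 N.
Dynamic pressure q = 0.5 × 0.936 × 24.4² = 278.6 Pa.
CL = 2W/(ρv²S) = 2×5189.5/(0.936×24.4²×13) = 1.433.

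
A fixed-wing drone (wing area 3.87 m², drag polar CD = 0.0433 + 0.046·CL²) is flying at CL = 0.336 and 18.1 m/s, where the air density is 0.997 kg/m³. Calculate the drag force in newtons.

CD = 0.0433 + 0.046 × 0.336² = 0.04849
D = ½ρv²S·CD = ½ × 0.997 × 18.1² × 3.87 × 0.04849 = 30.6 N

D = 30.6 N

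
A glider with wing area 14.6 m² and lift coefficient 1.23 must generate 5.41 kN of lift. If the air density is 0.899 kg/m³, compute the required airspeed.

L = ½ρv²S·CL ⇒ v = √(2L/(ρ·S·CL))
v = √(2 × 5410 / (0.899 × 14.6 × 1.23)) = √670.2 = 25.9 m/s

v = 25.9 m/s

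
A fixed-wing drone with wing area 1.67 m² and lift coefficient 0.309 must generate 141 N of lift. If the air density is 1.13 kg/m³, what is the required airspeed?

L = ½ρv²S·CL ⇒ v = √(2L/(ρ·S·CL))
v = √(2 × 141 / (1.13 × 1.67 × 0.309)) = √483.6 = 22 m/s

v = 22 m/s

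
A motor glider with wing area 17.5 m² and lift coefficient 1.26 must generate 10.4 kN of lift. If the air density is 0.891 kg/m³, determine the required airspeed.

v = 32.5 m/s

L = ½ρv²S·CL ⇒ v = √(2L/(ρ·S·CL))
v = √(2 × 10400 / (0.891 × 17.5 × 1.26)) = √1059 = 32.5 m/s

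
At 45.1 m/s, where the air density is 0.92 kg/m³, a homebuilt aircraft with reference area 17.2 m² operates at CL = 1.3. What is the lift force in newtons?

L = ½ρv²S·CL = ½ × 0.92 × 45.1² × 17.2 × 1.3 = 20900 N ≈ 20.9 kN

L = 20900 N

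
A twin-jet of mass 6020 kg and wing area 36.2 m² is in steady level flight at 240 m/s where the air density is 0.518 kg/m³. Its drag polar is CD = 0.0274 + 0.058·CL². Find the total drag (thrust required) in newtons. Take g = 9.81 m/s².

Level flight ⇒ L = W = m·g = 6020 × 9.81 = 59056 N.
Dynamic pressure q = 0.5 × 0.518 × 240² = 14920 Pa.
CL = W/(q·S) = 59056 / (14920 × 36.2) = 0.1094.
CD = 0.0274 + 0.058 × 0.1094² = 0.02809.
D = q·S·CD = 14920 × 36.2 × 0.02809 = 15170 N

D = 15200 N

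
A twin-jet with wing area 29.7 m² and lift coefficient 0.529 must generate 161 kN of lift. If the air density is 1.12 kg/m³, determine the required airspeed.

v = 135 m/s

L = ½ρv²S·CL ⇒ v = √(2L/(ρ·S·CL))
v = √(2 × 1.61×10^5 / (1.12 × 29.7 × 0.529)) = √18300 = 135 m/s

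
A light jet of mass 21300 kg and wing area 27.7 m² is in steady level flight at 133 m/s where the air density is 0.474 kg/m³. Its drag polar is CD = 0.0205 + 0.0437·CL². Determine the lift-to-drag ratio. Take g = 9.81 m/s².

In steady level flight, lift balances weight: W = mg = 21300 × 9.81 = 2.0895×10^5 N.
Dynamic pressure q = 0.5 × 0.474 × 133² = 4192 Pa.
CL = W/(q·S) = 2.0895×10^5 / (4192 × 27.7) = 1.799.
CD = 0.0205 + 0.0437 × 1.799² = 0.162.
L/D = CL/CD = 1.799 / 0.162 = 11.1

L/D = 11.1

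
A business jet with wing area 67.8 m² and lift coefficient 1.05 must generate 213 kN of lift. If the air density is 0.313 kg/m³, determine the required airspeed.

v = 138 m/s

L = ½ρv²S·CL ⇒ v = √(2L/(ρ·S·CL))
v = √(2 × 2.13×10^5 / (0.313 × 67.8 × 1.05)) = √19120 = 138 m/s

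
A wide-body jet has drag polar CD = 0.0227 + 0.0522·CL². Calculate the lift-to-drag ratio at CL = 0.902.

CD = 0.0227 + 0.0522 × 0.902² = 0.06517
L/D = CL/CD = 0.902 / 0.06517 = 13.8

L/D = 13.8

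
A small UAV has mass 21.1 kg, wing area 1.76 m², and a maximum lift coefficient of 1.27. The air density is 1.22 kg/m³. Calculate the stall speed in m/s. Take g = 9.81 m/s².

V_stall = 12.3 m/s

At stall, lift equals weight: L = W = m·g = 21.1 × 9.81 = 207 N.
V_stall = √(2W/(ρ·S·CL,max)) = √(2 × 207 / (1.22 × 1.76 × 1.27))
V_stall = √151.8 = 12.3 m/s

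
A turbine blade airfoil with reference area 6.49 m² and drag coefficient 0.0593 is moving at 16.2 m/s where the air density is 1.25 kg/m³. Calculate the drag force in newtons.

D = ½ρv²S·CD = ½ × 1.25 × 16.2² × 6.49 × 0.0593 = 63.1 N

D = 63.1 N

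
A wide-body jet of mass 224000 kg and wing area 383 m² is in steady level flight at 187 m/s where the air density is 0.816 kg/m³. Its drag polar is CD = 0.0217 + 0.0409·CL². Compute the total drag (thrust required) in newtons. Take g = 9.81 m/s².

D = 1.55×10^5 N

In steady level flight, lift balances weight: W = mg = 224000 × 9.81 = 2.1974×10^6 N.
Dynamic pressure q = 0.5 × 0.816 × 187² = 14270 Pa.
Required CL = L/(qS) = 2.1974×10^6/(14270·383) = 0.4021.
CD = 0.0217 + 0.0409 × 0.4021² = 0.02831.
D = q·S·CD = 14270 × 383 × 0.02831 = 1.547×10^5 N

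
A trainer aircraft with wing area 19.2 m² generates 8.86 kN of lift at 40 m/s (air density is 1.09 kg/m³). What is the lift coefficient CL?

CL = 0.529

From L = ½ρv²S·CL, rearranging gives CL = 2L/(ρv²S).
CL = 2 × 8860 / (1.09 × 40² × 19.2) = 0.529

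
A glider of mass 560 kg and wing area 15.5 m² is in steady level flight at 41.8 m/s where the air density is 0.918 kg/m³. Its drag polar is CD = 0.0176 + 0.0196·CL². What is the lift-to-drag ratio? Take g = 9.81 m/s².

Weight W = mg = 560 × 9.81 = 5493.6 N; in level flight L = W.
Dynamic pressure q = 0.5 × 0.918 × 41.8² = 802 Pa.
Required CL = L/(qS) = 5493.6/(802·15.5) = 0.4419.
CD = 0.0176 + 0.0196 × 0.4419² = 0.02143.
L/D = CL/CD = 0.4419 / 0.02143 = 20.6

L/D = 20.6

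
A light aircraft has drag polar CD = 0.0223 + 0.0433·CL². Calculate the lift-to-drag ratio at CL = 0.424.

CD = 0.0223 + 0.0433 × 0.424² = 0.03008
L/D = CL/CD = 0.424 / 0.03008 = 14.1

L/D = 14.1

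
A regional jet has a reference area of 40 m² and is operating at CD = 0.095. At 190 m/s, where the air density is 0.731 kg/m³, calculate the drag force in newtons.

Dynamic pressure q = ½ρv² = ½ × 0.731 × 190² = 13190 Pa.
D = q·S·CD = 13190 × 40 × 0.095 = 50100 N ≈ 50.1 kN

D = 50100 N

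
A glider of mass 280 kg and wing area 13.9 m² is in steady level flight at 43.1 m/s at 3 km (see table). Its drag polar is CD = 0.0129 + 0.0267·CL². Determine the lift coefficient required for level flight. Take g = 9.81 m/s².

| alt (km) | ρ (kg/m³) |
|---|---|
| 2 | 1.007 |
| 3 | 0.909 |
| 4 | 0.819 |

CL = 0.234

At 3 km, from the table: ρ = 0.909 kg/m³.
Weight W = mg = 280 × 9.81 = 2746.8 N; in level flight L = W.
q = ½ρv² = ½ × 0.909 × 43.1² = 844.3 Pa.
Required CL = L/(qS) = 2746.8/(844.3·13.9) = 0.2341.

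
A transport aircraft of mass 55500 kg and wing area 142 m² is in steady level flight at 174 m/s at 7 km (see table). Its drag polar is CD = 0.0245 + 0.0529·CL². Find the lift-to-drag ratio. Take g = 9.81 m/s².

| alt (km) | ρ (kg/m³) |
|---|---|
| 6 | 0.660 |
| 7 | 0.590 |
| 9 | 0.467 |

At 7 km, from the table: ρ = 0.590 kg/m³.
In steady level flight, lift balances weight: W = mg = 55500 × 9.81 = 5.4446×10^5 N.
Dynamic pressure q = 0.5 × 0.59 × 174² = 8931 Pa.
Required CL = L/(qS) = 5.4446×10^5/(8931·142) = 0.4293.
CD = 0.0245 + 0.0529 × 0.4293² = 0.03425.
L/D = CL/CD = 0.4293 / 0.03425 = 12.5

L/D = 12.5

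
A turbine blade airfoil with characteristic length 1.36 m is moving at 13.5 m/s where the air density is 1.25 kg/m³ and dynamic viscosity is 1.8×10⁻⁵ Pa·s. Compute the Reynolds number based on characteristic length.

Re = 1.28×10^6

Re = ρ·v·c/μ = 1.25 × 13.5 × 1.36 / (1.8×10⁻⁵) = 1.28×10^6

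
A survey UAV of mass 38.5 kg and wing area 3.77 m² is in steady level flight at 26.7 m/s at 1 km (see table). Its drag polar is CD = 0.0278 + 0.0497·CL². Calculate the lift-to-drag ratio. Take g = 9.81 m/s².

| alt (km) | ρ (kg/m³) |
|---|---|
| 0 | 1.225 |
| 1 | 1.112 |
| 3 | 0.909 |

L/D = 8.16

At 1 km, from the table: ρ = 1.112 kg/m³.
Weight W = mg = 38.5 × 9.81 = 377.69 N; in level flight L = W.
q = ½ρv² = ½ × 1.112 × 26.7² = 396.4 Pa.
CL = W/(q·S) = 377.69 / (396.4 × 3.77) = 0.2527.
CD = 0.0278 + 0.0497 × 0.2527² = 0.03097.
L/D = CL/CD = 0.2527 / 0.03097 = 8.16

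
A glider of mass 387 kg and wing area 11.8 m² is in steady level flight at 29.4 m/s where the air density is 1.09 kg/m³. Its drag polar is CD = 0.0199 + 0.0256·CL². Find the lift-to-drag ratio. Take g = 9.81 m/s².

Level flight ⇒ L = W = m·g = 387 × 9.81 = 3796.5 N.
q = ½ρv² = ½ × 1.09 × 29.4² = 471.1 Pa.
CL = 2W/(ρv²S) = 2×3796.5/(1.09×29.4²×11.8) = 0.683.
CD = 0.0199 + 0.0256 × 0.683² = 0.03184.
L/D = CL/CD = 0.683 / 0.03184 = 21.4

L/D = 21.4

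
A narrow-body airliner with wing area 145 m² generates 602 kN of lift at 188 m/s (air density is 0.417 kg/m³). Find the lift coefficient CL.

From L = ½ρv²S·CL, rearranging gives CL = 2L/(ρv²S).
CL = 2 × 6.02×10^5 / (0.417 × 188² × 145) = 0.563

CL = 0.563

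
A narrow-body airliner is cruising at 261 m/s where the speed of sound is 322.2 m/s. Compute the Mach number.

M = v/a = 261 / 322.2 = 0.81

M = 0.81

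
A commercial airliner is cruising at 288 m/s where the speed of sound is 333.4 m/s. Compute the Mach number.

M = v/a = 288 / 333.4 = 0.864

M = 0.864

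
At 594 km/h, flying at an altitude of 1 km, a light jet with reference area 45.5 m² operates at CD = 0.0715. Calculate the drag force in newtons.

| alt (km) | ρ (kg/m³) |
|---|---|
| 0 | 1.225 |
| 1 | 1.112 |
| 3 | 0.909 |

D = 49200 N

At 1 km, from the table: ρ = 1.112 kg/m³.
Convert speed: v = 594 km/h ÷ 3.6 = 165 m/s.
D = ½ρv²S·CD = ½ × 1.112 × 165² × 45.5 × 0.0715 = 49200 N ≈ 49.2 kN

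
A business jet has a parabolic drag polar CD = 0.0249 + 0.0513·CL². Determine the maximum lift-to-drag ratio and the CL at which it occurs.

For CD = CD0 + K·CL², (L/D)max occurs at CL* = √(CD0/K) and equals 1/(2√(K·CD0)).
(L/D)max = 1/(2√(0.0513 × 0.0249)) = 1/(2 × 0.03574) = 14
CL* = √(0.0249/0.0513) = 0.697

(L/D)max = 14, at CL = 0.697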